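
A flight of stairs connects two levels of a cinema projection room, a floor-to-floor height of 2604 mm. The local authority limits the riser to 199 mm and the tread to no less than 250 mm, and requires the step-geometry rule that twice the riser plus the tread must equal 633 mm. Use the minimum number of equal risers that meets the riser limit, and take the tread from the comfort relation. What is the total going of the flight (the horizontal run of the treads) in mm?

2604 / 199 = 13.085 → round up to 14 risers.
Riser R = 2604 / 14 = 186 mm, within the 199 mm limit.
T = 633 − 2·186 = 261 mm, which satisfies the 250 mm minimum.
Going = (14 − 1) × 261 = 3393 mm.

3393 mm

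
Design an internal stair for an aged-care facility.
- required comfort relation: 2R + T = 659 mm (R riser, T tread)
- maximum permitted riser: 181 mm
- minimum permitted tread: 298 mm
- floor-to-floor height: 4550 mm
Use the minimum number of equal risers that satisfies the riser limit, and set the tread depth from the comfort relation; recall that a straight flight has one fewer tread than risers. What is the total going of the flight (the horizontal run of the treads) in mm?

4550 / 181 = 25.138 → round up to 26 risers.
Each riser is 4550/26 = 175 mm (≤ 181 mm).
T = 659 − 2·175 = 309 mm, which satisfies the 298 mm minimum.
Going = (26 − 1) × 309 = 7725 mm.

7725 mm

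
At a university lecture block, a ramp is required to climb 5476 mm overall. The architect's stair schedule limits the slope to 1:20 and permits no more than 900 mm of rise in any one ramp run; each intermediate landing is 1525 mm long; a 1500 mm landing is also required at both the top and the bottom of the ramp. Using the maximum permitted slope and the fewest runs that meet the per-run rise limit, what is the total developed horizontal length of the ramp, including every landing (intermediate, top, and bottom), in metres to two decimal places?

121.67 m

⌈5476/900⌉ = 7 ramp runs. That means 6 intermediate landings.
Horizontal run for 5476 mm of rise at 1:20 is 5476 × 20 = 109520 mm.
Intermediate landings: 6 × 1525 = 9150 mm.
Top and bottom landings: 2 × 1500 = 3000 mm.
Total = 109520 + 9150 + 3000 = 121670 mm.
= 121.67 m.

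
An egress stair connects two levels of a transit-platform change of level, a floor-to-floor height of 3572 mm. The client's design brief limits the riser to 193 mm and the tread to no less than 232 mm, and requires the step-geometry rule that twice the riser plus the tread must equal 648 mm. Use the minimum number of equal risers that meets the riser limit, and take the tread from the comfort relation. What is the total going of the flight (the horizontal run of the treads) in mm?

At most 193 each: 3572/193 = 18.51, giving 19 risers.
Each riser is 3572/19 = 188 mm (≤ 193 mm).
T = 648 − 2·188 = 272 mm, which satisfies the 232 mm minimum.
Going = (19 − 1) × 272 = 4896 mm.

4896 mm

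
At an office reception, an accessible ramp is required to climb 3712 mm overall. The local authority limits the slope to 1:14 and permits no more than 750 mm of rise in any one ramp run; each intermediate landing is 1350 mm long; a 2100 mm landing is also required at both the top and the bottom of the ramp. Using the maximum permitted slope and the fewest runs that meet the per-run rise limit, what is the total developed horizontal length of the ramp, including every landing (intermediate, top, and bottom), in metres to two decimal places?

61.57 m

3712 / 750 = 4.949 → round up to 5 ramp runs. That means 4 intermediate landings.
Horizontal run for 3712 mm of rise at 1:14 is 3712 × 14 = 51968 mm.
Intermediate landings: 4 × 1350 = 5400 mm.
Top and bottom landings: 2 × 2100 = 4200 mm.
Total = 51968 + 5400 + 4200 = 61568 mm.
= 61.57 m.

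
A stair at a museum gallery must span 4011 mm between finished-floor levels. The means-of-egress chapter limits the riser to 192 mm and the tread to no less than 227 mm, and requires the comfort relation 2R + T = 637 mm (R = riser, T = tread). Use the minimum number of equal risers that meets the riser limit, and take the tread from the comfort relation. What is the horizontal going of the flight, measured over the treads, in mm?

4011 / 192 = 20.89, so 21 risers are needed.
R = 4011 ÷ 21 = 191 mm.
T = 637 − 2·191 = 255 mm, which satisfies the 227 mm minimum.
Going = (21 − 1) × 255 = 5100 mm.

5100 mm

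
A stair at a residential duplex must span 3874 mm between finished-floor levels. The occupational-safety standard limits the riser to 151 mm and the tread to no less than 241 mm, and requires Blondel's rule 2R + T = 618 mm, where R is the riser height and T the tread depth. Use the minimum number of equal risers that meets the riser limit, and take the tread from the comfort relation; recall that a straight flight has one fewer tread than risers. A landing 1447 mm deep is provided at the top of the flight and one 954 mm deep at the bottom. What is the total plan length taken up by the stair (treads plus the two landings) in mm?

10401 mm

⌈3874/151⌉ = 26 risers.
R = 3874 ÷ 26 = 149 mm.
Tread T = 618 − 2 × 149 = 320 mm (≥ 241 mm).
Treads = 26 − 1 = 25; going = 25 × 320 = 8000 mm.
Enclosure = 8000 + 1447 + 954 = 10401 mm.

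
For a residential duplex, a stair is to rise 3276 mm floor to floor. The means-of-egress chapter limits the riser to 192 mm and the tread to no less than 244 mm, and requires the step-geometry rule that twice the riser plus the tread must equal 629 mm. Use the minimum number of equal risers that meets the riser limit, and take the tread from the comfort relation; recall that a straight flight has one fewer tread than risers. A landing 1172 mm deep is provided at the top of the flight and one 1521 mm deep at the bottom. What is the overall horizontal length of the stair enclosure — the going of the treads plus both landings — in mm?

7198 mm

3276 / 192 = 17.062 → round up to 18 risers.
Riser R = 3276 / 18 = 182 mm, within the 192 mm limit.
Tread T = 629 − 2 × 182 = 265 mm (≥ 244 mm).
18 risers give 17 treads; going = 17 × 265 = 4505 mm.
Add landings: 4505 + 1172 + 1521 = 7198 mm.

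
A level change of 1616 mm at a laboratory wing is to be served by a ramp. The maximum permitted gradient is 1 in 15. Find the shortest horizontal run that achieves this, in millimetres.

Run = rise × 15 = 1616 × 15 = 24240 mm.

24240 mm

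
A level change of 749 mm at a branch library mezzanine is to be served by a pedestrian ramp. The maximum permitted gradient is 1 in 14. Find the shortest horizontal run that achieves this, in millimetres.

10486 mm

At 1:14 the run is 14 × 749 = 10486 mm.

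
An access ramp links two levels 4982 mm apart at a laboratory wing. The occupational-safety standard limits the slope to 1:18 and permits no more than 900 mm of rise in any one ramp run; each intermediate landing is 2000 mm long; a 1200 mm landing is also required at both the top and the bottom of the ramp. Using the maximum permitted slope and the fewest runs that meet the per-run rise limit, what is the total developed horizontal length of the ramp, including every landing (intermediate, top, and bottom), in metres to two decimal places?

4982 / 900 = 5.536 → round up to 6 ramp runs. That means 5 intermediate landings.
Horizontal run for 4982 mm of rise at 1:18 is 4982 × 18 = 89676 mm.
5 intermediate landings contribute 5 × 2000 = 10000 mm.
Top and bottom landings: 2 × 1200 = 2400 mm.
Total = 89676 + 10000 + 2400 = 102076 mm.
= 102.08 m.

102.08 m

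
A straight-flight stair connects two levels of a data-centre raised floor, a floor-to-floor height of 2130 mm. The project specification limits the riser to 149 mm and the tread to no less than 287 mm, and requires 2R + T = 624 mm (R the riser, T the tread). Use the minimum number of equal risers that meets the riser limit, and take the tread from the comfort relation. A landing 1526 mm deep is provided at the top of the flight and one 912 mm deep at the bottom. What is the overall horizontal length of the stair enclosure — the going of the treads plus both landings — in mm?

7198 mm

At most 149 each: 2130/149 = 14.30, giving 15 risers.
Riser R = 2130 / 15 = 142 mm, within the 149 mm limit.
From 2R + T = 624: T = 624 − 284 = 340 mm.
Going = (15 − 1) × 340 = 4760 mm.
Enclosure = 4760 + 1526 + 912 = 7198 mm.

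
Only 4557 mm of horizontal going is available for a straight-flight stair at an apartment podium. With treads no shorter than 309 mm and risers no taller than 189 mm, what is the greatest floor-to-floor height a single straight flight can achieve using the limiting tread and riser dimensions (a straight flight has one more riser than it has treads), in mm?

2835 mm

Treads that fit: ⌊4557 / 309⌋ = 14.
Risers = treads + 1 = 15.
Maximum height = 15 × 189 = 2835 mm.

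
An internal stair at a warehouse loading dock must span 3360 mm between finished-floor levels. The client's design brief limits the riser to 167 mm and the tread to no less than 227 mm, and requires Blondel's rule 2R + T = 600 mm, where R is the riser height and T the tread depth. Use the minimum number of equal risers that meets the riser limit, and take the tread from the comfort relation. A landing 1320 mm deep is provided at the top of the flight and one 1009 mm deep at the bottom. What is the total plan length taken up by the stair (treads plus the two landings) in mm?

7929 mm

At most 167 each: 3360/167 = 20.12, giving 21 risers.
Riser R = 3360 / 21 = 160 mm, within the 167 mm limit.
T = 600 − 2·160 = 280 mm, which satisfies the 227 mm minimum.
21 risers give 20 treads; going = 20 × 280 = 5600 mm.
Enclosure = 5600 + 1320 + 1009 = 7929 mm.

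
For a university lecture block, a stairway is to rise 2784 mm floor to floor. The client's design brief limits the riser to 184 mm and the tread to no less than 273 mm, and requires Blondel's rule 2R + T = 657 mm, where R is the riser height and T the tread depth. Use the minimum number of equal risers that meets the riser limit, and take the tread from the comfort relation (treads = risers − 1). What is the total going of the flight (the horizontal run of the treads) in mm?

4635 mm

At most 184 each: 2784/184 = 15.13, giving 16 risers.
Each riser is 2784/16 = 174 mm (≤ 184 mm).
From 2R + T = 657: T = 657 − 348 = 309 mm.
Going = (16 − 1) × 309 = 4635 mm.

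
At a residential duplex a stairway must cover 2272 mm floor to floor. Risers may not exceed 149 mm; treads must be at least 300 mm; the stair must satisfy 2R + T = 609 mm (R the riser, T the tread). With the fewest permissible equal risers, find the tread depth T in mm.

2272 / 149 = 15.25, so 16 risers are needed.
Each riser is 2272/16 = 142 mm (≤ 149 mm).
From 2R + T = 609: T = 609 − 284 = 325 mm.

325 mm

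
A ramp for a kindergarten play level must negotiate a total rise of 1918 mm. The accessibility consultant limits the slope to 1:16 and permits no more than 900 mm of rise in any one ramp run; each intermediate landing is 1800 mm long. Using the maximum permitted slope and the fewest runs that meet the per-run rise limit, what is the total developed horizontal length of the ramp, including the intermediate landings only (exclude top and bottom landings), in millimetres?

34288 mm

1918 / 900 = 2.131 → round up to 3 ramp runs. That means 2 intermediate landings.
Horizontal run for 1918 mm of rise at 1:16 is 1918 × 16 = 30688 mm.
2 intermediate landings contribute 2 × 1800 = 3600 mm.
Developed length = 30688 + 3600 = 34288 mm.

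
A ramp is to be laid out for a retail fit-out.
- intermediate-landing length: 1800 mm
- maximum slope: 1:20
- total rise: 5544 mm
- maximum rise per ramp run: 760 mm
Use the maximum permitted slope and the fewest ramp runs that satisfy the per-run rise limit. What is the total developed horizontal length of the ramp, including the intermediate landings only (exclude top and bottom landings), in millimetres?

5544 / 760 = 7.295 → round up to 8 ramp runs. That means 7 intermediate landings.
Ramp run (horizontal) at 1:20: 5544 × 20 = 110880 mm.
Intermediate landings: 7 × 1800 = 12600 mm.
Total developed length = 110880 + 12600 = 123480 mm.

123480 mm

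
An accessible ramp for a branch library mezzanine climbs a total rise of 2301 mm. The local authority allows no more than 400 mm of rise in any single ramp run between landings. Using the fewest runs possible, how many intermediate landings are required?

5 intermediate landings

2301 / 400 = 5.753 → round up to 6 ramp runs.
6 runs are separated by 5 intermediate landings.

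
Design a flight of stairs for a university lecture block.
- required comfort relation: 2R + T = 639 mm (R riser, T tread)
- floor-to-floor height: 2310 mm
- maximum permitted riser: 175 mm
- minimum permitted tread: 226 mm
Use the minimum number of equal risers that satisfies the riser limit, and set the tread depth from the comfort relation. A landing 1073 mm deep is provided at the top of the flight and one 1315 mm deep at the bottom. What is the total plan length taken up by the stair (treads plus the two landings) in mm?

2310 / 175 = 13.200 → round up to 14 risers.
Riser R = 2310 / 14 = 165 mm, within the 175 mm limit.
Tread T = 639 − 2 × 165 = 309 mm (≥ 226 mm).
Going = (14 − 1) × 309 = 4017 mm.
Add landings: 4017 + 1073 + 1315 = 6405 mm.

6405 mm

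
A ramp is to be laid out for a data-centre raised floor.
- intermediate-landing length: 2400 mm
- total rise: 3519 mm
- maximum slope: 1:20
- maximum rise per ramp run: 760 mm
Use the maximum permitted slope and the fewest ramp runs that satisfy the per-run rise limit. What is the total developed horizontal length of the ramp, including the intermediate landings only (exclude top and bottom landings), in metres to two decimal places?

3519 / 760 = 4.630 → round up to 5 ramp runs. That means 4 intermediate landings.
Horizontal run for 3519 mm of rise at 1:20 is 3519 × 20 = 70380 mm.
Intermediate landings: 4 × 2400 = 9600 mm.
Total developed length = 70380 + 9600 = 79980 mm.
= 79.98 m.

79.98 m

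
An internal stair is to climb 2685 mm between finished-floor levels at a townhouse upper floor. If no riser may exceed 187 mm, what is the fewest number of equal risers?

15 risers

2685 / 187 = 14.36, so 15 risers are needed.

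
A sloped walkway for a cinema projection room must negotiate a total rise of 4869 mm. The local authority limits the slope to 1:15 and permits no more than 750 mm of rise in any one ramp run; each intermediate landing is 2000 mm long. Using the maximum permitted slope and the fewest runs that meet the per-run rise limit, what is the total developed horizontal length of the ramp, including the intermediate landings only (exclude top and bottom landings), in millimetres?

4869 / 750 = 6.49, so 7 ramp runs are needed. That means 6 intermediate landings.
Ramp run (horizontal) at 1:15: 4869 × 15 = 73035 mm.
Intermediate landings: 6 × 2000 = 12000 mm.
Total developed length = 73035 + 12000 = 85035 mm.

85035 mm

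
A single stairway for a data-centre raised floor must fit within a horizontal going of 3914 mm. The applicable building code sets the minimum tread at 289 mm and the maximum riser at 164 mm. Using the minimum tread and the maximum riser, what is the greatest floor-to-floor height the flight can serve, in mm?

3914 / 289 = 13.54, so 13 treads fit.
Risers = treads + 1 = 14.
Maximum height = 14 × 164 = 2296 mm.

2296 mm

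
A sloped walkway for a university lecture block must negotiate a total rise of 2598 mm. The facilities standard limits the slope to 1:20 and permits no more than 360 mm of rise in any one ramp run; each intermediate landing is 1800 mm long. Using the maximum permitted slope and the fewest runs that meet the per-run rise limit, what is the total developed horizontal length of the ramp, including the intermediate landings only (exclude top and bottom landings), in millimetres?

64560 mm

2598 / 360 = 7.22, so 8 ramp runs are needed. That means 7 intermediate landings.
Horizontal run for 2598 mm of rise at 1:20 is 2598 × 20 = 51960 mm.
7 intermediate landings contribute 7 × 1800 = 12600 mm.
Developed length = 51960 + 12600 = 64560 mm.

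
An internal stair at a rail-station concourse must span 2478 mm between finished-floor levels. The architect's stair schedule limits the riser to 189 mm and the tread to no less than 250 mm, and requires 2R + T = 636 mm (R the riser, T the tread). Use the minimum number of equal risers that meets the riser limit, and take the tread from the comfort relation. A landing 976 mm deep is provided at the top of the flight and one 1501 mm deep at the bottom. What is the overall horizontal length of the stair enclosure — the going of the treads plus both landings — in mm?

2478 / 189 = 13.111 → round up to 14 risers.
R = 2478 ÷ 14 = 177 mm.
Tread T = 636 − 2 × 177 = 282 mm (≥ 250 mm).
Treads = 14 − 1 = 13; going = 13 × 282 = 3666 mm.
Add landings: 3666 + 976 + 1501 = 6143 mm.

6143 mm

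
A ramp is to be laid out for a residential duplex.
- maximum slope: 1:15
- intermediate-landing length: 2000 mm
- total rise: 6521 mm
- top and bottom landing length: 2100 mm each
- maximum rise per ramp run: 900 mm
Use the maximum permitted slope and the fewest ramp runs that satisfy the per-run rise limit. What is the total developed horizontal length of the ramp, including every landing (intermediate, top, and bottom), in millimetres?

6521 / 900 = 7.25, so 8 ramp runs are needed. That means 7 intermediate landings.
Horizontal run for 6521 mm of rise at 1:15 is 6521 × 15 = 97815 mm.
7 intermediate landings contribute 7 × 2000 = 14000 mm.
Top and bottom landings: 2 × 2100 = 4200 mm.
Total = 97815 + 14000 + 4200 = 116015 mm.

116015 mm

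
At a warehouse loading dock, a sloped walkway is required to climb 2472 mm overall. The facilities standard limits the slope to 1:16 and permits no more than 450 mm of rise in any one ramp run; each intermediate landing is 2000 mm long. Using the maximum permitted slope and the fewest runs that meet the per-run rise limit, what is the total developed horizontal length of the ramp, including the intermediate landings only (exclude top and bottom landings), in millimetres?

2472 / 450 = 5.493 → round up to 6 ramp runs. That means 5 intermediate landings.
Horizontal run for 2472 mm of rise at 1:16 is 2472 × 16 = 39552 mm.
Intermediate landings: 5 × 2000 = 10000 mm.
Total developed length = 39552 + 10000 = 49552 mm.

49552 mm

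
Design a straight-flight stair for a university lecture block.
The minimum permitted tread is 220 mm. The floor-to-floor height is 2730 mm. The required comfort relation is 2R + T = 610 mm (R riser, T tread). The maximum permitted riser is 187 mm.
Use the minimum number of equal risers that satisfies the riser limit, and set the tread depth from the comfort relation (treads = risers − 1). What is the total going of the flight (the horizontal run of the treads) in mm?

3444 mm

⌈2730/187⌉ = 15 risers.
R = 2730 ÷ 15 = 182 mm.
Tread T = 610 − 2 × 182 = 246 mm (≥ 220 mm).
15 risers give 14 treads; going = 14 × 246 = 3444 mm.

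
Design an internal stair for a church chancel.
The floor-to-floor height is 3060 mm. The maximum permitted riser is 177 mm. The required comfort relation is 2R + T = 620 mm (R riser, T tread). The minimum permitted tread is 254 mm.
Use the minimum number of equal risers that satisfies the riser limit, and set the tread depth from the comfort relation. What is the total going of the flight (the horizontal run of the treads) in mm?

3060 / 177 = 17.288 → round up to 18 risers.
Riser R = 3060 / 18 = 170 mm, within the 177 mm limit.
T = 620 − 2·170 = 280 mm, which satisfies the 254 mm minimum.
Treads = 18 − 1 = 17; going = 17 × 280 = 4760 mm.

4760 mm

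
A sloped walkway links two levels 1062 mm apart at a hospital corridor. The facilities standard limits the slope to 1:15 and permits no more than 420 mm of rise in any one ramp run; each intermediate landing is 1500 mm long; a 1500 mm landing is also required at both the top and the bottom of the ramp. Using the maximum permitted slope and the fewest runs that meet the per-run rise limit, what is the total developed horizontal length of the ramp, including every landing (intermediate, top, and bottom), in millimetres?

At most 420 each: 1062/420 = 2.53, giving 3 ramp runs. That means 2 intermediate landings.
Ramp run (horizontal) at 1:15: 1062 × 15 = 15930 mm.
Intermediate landings: 2 × 1500 = 3000 mm.
Top and bottom landings: 2 × 1500 = 3000 mm.
Total = 15930 + 3000 + 3000 = 21930 mm.

21930 mm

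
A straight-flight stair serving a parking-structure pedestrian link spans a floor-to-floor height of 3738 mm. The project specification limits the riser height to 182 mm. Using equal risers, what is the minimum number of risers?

3738 / 182 = 20.538 → round up to 21 risers.

21 risers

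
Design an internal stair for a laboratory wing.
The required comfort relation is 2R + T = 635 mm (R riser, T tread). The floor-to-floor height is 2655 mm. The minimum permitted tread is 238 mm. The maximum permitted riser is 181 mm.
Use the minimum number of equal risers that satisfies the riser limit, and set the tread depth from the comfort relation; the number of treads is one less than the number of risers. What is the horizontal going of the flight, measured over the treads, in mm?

3934 mm

⌈2655/181⌉ = 15 risers.
Riser R = 2655 / 15 = 177 mm, within the 181 mm limit.
T = 635 − 2·177 = 281 mm, which satisfies the 238 mm minimum.
Going = (15 − 1) × 281 = 3934 mm.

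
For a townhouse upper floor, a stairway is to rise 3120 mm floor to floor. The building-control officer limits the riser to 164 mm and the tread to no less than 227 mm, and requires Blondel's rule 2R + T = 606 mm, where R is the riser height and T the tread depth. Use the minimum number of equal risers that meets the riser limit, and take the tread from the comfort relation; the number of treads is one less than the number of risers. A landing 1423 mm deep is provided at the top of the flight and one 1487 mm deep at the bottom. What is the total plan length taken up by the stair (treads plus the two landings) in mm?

8496 mm

At most 164 each: 3120/164 = 19.02, giving 20 risers.
Each riser is 3120/20 = 156 mm (≤ 164 mm).
Tread T = 606 − 2 × 156 = 294 mm (≥ 227 mm).
20 risers give 19 treads; going = 19 × 294 = 5586 mm.
Add landings: 5586 + 1423 + 1487 = 8496 mm.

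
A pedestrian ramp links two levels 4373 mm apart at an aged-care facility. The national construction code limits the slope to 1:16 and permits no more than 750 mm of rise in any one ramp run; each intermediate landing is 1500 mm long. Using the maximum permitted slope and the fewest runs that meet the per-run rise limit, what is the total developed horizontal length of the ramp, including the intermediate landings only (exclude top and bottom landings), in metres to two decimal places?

4373 / 750 = 5.83, so 6 ramp runs are needed. That means 5 intermediate landings.
Ramp run (horizontal) at 1:16: 4373 × 16 = 69968 mm.
Intermediate landings: 5 × 1500 = 7500 mm.
Developed length = 69968 + 7500 = 77468 mm.
= 77.47 m.

77.47 m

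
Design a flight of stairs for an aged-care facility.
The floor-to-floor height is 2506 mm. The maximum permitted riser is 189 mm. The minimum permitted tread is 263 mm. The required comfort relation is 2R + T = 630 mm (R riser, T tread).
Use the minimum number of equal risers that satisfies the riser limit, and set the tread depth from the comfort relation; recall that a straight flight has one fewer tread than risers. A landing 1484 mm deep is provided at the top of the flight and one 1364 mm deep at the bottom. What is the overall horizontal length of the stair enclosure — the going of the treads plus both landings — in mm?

⌈2506/189⌉ = 14 risers.
R = 2506 ÷ 14 = 179 mm.
From 2R + T = 630: T = 630 − 358 = 272 mm.
Treads = 14 − 1 = 13; going = 13 × 272 = 3536 mm.
Add landings: 3536 + 1484 + 1364 = 6384 mm.

6384 mm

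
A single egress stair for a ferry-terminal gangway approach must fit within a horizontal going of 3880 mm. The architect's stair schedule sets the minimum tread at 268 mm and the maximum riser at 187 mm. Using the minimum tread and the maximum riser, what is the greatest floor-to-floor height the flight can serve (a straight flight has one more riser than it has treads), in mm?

Treads that fit: ⌊3880 / 268⌋ = 14.
Risers = treads + 1 = 15.
Maximum height = 15 × 187 = 2805 mm.

2805 mm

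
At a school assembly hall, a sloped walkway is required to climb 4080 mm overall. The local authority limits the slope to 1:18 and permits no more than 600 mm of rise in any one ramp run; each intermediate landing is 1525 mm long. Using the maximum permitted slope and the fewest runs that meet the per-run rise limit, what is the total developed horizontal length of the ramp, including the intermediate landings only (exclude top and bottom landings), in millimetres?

⌈4080/600⌉ = 7 ramp runs. That means 6 intermediate landings.
Ramp run (horizontal) at 1:18: 4080 × 18 = 73440 mm.
Intermediate landings: 6 × 1525 = 9150 mm.
Developed length = 73440 + 9150 = 82590 mm.

82590 mm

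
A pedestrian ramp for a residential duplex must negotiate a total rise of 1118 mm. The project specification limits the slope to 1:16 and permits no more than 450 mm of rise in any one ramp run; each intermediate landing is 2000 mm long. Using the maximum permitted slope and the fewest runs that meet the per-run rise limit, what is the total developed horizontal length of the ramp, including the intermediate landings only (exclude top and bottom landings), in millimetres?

1118 / 450 = 2.48, so 3 ramp runs are needed. That means 2 intermediate landings.
Horizontal run for 1118 mm of rise at 1:16 is 1118 × 16 = 17888 mm.
Intermediate landings: 2 × 2000 = 4000 mm.
Total developed length = 17888 + 4000 = 21888 mm.

21888 mm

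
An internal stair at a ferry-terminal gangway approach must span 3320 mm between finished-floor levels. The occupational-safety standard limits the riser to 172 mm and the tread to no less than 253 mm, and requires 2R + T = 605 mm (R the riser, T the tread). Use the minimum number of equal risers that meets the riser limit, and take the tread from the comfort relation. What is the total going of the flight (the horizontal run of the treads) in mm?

⌈3320/172⌉ = 20 risers.
R = 3320 ÷ 20 = 166 mm.
T = 605 − 2·166 = 273 mm, which satisfies the 253 mm minimum.
Going = (20 − 1) × 273 = 5187 mm.

5187 mm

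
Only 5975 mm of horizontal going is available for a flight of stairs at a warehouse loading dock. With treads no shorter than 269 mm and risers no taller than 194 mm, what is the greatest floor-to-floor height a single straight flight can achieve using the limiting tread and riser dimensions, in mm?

4462 mm

Treads that fit: ⌊5975 / 269⌋ = 22.
Risers = treads + 1 = 23.
Maximum height = 23 × 194 = 4462 mm.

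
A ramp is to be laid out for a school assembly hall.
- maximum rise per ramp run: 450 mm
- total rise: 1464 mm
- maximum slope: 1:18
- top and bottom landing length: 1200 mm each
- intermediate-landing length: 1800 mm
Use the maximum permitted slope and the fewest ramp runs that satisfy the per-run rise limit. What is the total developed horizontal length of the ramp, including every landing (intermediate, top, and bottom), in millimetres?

34152 mm

At most 450 each: 1464/450 = 3.25, giving 4 ramp runs. That means 3 intermediate landings.
Horizontal run for 1464 mm of rise at 1:18 is 1464 × 18 = 26352 mm.
Intermediate landings: 3 × 1800 = 5400 mm.
Top and bottom landings: 2 × 1200 = 2400 mm.
Total = 26352 + 5400 + 2400 = 34152 mm.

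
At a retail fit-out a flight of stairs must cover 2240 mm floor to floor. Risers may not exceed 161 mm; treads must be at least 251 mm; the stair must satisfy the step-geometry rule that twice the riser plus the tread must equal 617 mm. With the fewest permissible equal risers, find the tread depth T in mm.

297 mm

2240 / 161 = 13.913 → round up to 14 risers.
Riser R = 2240 / 14 = 160 mm, within the 161 mm limit.
From 2R + T = 617: T = 617 − 320 = 297 mm.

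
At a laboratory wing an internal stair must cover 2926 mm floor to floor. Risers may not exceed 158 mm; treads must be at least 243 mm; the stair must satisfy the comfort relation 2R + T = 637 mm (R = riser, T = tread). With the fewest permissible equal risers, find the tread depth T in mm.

At most 158 each: 2926/158 = 18.52, giving 19 risers.
Each riser is 2926/19 = 154 mm (≤ 158 mm).
Tread T = 637 − 2 × 154 = 329 mm (≥ 243 mm).

329 mm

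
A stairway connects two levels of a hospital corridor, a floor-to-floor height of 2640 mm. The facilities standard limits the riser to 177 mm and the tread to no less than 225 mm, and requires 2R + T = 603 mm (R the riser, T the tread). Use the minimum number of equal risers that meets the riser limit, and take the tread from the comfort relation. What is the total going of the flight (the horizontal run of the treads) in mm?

At most 177 each: 2640/177 = 14.92, giving 15 risers.
R = 2640 ÷ 15 = 176 mm.
From 2R + T = 603: T = 603 − 352 = 251 mm.
Going = (15 − 1) × 251 = 3514 mm.

3514 mm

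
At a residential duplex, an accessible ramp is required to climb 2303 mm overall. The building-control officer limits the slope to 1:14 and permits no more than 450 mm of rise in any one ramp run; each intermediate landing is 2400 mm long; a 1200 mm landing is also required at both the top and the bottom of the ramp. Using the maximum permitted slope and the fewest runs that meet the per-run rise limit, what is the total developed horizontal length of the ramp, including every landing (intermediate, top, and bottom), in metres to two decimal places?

⌈2303/450⌉ = 6 ramp runs. That means 5 intermediate landings.
Ramp run (horizontal) at 1:14: 2303 × 14 = 32242 mm.
Intermediate landings: 5 × 2400 = 12000 mm.
Top and bottom landings: 2 × 1200 = 2400 mm.
Total = 32242 + 12000 + 2400 = 46642 mm.
= 46.64 m.

46.64 m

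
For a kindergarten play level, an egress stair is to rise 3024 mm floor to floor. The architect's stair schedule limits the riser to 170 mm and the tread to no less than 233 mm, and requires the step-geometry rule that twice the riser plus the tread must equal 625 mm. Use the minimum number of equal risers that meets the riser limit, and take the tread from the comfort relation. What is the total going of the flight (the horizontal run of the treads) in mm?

3024 / 170 = 17.788 → round up to 18 risers.
Riser R = 3024 / 18 = 168 mm, within the 170 mm limit.
T = 625 − 2·168 = 289 mm, which satisfies the 233 mm minimum.
18 risers give 17 treads; going = 17 × 289 = 4913 mm.

4913 mm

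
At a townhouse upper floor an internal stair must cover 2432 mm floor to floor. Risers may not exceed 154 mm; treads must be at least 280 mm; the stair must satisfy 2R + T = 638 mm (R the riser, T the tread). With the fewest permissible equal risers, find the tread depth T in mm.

334 mm

At most 154 each: 2432/154 = 15.79, giving 16 risers.
Each riser is 2432/16 = 152 mm (≤ 154 mm).
From 2R + T = 638: T = 638 − 304 = 334 mm.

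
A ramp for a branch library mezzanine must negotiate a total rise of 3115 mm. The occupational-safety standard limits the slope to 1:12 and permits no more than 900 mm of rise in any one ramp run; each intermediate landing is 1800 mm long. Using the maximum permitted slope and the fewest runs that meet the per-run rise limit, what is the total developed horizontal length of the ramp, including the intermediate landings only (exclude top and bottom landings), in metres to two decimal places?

42.78 m

3115 / 900 = 3.46, so 4 ramp runs are needed. That means 3 intermediate landings.
Ramp run (horizontal) at 1:12: 3115 × 12 = 37380 mm.
3 intermediate landings contribute 3 × 1800 = 5400 mm.
Developed length = 37380 + 5400 = 42780 mm.
= 42.78 m.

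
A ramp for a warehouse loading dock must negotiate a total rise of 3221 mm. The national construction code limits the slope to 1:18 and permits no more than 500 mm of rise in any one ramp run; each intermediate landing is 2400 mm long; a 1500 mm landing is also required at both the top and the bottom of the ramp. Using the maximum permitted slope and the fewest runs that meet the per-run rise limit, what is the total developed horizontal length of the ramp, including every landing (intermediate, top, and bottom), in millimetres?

75378 mm

3221 / 500 = 6.44, so 7 ramp runs are needed. That means 6 intermediate landings.
Ramp run (horizontal) at 1:18: 3221 × 18 = 57978 mm.
6 intermediate landings contribute 6 × 2400 = 14400 mm.
Top and bottom landings: 2 × 1500 = 3000 mm.
Total = 57978 + 14400 + 3000 = 75378 mm.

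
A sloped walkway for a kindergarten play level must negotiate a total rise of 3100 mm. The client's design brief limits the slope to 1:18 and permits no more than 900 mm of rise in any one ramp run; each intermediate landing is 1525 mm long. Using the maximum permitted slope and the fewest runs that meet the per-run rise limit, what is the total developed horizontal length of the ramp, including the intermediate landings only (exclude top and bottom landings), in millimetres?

60375 mm

3100 / 900 = 3.44, so 4 ramp runs are needed. That means 3 intermediate landings.
Ramp run (horizontal) at 1:18: 3100 × 18 = 55800 mm.
Intermediate landings: 3 × 1525 = 4575 mm.
Total developed length = 55800 + 4575 = 60375 mm.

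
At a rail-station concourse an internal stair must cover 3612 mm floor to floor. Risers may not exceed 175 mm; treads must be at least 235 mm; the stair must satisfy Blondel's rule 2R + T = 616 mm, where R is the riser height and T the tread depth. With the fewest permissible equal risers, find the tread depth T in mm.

272 mm

3612 / 175 = 20.64, so 21 risers are needed.
Each riser is 3612/21 = 172 mm (≤ 175 mm).
From 2R + T = 616: T = 616 − 344 = 272 mm.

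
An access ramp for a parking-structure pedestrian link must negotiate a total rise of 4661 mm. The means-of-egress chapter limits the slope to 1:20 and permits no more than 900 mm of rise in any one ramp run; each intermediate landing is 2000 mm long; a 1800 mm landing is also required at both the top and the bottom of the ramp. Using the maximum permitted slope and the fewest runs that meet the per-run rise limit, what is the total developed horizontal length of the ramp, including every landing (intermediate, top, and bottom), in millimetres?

⌈4661/900⌉ = 6 ramp runs. That means 5 intermediate landings.
Ramp run (horizontal) at 1:20: 4661 × 20 = 93220 mm.
Intermediate landings: 5 × 2000 = 10000 mm.
Top and bottom landings: 2 × 1800 = 3600 mm.
Total = 93220 + 10000 + 3600 = 106820 mm.

106820 mm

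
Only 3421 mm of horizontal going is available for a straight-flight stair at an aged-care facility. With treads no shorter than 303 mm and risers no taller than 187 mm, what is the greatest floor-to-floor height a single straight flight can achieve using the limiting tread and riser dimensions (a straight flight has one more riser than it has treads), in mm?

2244 mm

Treads that fit: ⌊3421 / 303⌋ = 11.
Risers = treads + 1 = 12.
Maximum height = 12 × 187 = 2244 mm.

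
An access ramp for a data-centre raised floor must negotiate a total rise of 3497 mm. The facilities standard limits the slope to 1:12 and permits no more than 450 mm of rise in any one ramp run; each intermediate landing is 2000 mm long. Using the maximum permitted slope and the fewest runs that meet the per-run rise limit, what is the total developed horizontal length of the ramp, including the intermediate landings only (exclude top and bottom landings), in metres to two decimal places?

55.96 m

At most 450 each: 3497/450 = 7.77, giving 8 ramp runs. That means 7 intermediate landings.
Horizontal run for 3497 mm of rise at 1:12 is 3497 × 12 = 41964 mm.
Intermediate landings: 7 × 2000 = 14000 mm.
Developed length = 41964 + 14000 = 55964 mm.
= 55.96 m.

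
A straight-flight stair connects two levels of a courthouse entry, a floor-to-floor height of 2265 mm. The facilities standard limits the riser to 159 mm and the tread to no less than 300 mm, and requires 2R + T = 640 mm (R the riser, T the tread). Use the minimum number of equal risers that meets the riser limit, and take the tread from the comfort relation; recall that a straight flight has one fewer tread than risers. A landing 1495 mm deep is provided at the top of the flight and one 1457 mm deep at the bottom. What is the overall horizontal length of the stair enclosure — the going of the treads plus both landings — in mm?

2265 / 159 = 14.245 → round up to 15 risers.
Each riser is 2265/15 = 151 mm (≤ 159 mm).
From 2R + T = 640: T = 640 − 302 = 338 mm.
15 risers give 14 treads; going = 14 × 338 = 4732 mm.
Add landings: 4732 + 1495 + 1457 = 7684 mm.

7684 mm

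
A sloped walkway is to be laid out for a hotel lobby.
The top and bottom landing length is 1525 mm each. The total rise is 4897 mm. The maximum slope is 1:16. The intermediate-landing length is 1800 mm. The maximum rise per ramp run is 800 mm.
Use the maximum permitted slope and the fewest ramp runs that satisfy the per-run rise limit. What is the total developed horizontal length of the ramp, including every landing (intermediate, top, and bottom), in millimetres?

At most 800 each: 4897/800 = 6.12, giving 7 ramp runs. That means 6 intermediate landings.
Horizontal run for 4897 mm of rise at 1:16 is 4897 × 16 = 78352 mm.
Intermediate landings: 6 × 1800 = 10800 mm.
Top and bottom landings: 2 × 1525 = 3050 mm.
Total = 78352 + 10800 + 3050 = 92202 mm.

92202 mm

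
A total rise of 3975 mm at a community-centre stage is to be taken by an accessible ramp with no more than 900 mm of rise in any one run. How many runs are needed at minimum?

5 runs

3975 / 900 = 4.417 → round up to 5 ramp runs.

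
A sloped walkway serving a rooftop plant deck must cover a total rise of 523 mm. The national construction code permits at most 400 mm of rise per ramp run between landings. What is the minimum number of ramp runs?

⌈523/400⌉ = 2 ramp runs.

2 runs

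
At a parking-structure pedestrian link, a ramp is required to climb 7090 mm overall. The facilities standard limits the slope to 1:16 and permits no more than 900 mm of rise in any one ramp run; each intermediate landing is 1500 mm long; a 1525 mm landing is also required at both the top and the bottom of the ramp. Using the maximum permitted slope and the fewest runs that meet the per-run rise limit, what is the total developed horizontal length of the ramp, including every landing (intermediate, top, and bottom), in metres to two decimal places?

⌈7090/900⌉ = 8 ramp runs. That means 7 intermediate landings.
Ramp run (horizontal) at 1:16: 7090 × 16 = 113440 mm.
Intermediate landings: 7 × 1500 = 10500 mm.
Top and bottom landings: 2 × 1525 = 3050 mm.
Total = 113440 + 10500 + 3050 = 126990 mm.
= 126.99 m.

126.99 m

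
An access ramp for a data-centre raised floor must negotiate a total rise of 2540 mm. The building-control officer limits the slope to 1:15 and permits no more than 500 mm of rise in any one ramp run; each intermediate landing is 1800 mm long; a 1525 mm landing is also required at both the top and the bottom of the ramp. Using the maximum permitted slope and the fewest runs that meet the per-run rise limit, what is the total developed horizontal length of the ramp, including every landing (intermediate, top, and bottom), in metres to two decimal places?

2540 / 500 = 5.080 → round up to 6 ramp runs. That means 5 intermediate landings.
Ramp run (horizontal) at 1:15: 2540 × 15 = 38100 mm.
Intermediate landings: 5 × 1800 = 9000 mm.
Top and bottom landings: 2 × 1525 = 3050 mm.
Total = 38100 + 9000 + 3050 = 50150 mm.
= 50.15 m.

50.15 m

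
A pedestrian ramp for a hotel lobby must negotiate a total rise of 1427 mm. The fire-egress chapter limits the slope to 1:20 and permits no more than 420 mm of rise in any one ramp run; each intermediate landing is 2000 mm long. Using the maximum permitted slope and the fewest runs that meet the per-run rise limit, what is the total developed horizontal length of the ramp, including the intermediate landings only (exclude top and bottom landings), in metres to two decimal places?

1427 / 420 = 3.40, so 4 ramp runs are needed. That means 3 intermediate landings.
Horizontal run for 1427 mm of rise at 1:20 is 1427 × 20 = 28540 mm.
Intermediate landings: 3 × 2000 = 6000 mm.
Developed length = 28540 + 6000 = 34540 mm.
= 34.54 m.

34.54 m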